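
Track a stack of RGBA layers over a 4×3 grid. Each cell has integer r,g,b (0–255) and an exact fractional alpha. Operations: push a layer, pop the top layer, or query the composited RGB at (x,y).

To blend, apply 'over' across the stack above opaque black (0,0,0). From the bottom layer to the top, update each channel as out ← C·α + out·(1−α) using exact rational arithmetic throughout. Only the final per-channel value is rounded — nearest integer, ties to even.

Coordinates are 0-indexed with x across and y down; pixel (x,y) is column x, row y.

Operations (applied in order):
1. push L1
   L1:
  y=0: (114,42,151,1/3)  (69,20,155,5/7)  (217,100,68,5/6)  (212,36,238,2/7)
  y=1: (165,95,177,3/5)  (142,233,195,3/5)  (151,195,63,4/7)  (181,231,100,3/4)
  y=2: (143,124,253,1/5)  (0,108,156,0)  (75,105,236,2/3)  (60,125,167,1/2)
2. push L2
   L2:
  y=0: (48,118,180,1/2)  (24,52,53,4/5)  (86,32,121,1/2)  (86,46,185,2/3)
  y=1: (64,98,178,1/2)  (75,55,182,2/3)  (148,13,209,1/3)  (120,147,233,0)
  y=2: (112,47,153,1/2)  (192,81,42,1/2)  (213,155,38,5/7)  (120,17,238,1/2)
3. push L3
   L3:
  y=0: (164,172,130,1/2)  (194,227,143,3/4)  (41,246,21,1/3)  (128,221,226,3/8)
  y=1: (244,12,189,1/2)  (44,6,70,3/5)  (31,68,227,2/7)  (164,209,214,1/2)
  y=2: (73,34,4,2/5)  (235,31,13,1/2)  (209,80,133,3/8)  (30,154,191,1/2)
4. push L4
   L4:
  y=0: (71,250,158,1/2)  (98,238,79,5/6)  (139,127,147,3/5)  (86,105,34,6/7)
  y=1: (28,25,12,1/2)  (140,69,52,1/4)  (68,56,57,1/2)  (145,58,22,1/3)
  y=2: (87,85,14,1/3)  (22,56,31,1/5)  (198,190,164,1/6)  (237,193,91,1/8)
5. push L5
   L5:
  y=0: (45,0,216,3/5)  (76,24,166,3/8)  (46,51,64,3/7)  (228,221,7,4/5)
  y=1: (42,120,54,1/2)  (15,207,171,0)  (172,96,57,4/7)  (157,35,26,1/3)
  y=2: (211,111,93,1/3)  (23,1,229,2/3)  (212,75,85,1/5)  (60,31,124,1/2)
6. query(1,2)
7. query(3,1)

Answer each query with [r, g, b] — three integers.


query (1,2) [L1,L2,L3,L4,L5] — begin 0,0,0
L1 α=0: [0, 0, 0]
L2 α=1/2: [96, 81/2, 21]
L3 α=1/2: [331/2, 143/4, 17]
L4 α=1/5: [684/5, 199/5, 99/5]
L5 α=2/3: [914/15, 209/15, 2389/15]
→ [61, 14, 159]

query (3,1) [L1,L2,L3,L4,L5] — begin 0,0,0
after L1 α=3/4: [543/4, 693/4, 75]
after L2 α=0: [543/4, 693/4, 75]
after L3 α=1/2: [1199/8, 1529/8, 289/2]
after L4 α=1/3: [593/4, 587/4, 311/3]
after L5 α=1/3: [907/6, 219/2, 700/9]
= [151, 110, 78]


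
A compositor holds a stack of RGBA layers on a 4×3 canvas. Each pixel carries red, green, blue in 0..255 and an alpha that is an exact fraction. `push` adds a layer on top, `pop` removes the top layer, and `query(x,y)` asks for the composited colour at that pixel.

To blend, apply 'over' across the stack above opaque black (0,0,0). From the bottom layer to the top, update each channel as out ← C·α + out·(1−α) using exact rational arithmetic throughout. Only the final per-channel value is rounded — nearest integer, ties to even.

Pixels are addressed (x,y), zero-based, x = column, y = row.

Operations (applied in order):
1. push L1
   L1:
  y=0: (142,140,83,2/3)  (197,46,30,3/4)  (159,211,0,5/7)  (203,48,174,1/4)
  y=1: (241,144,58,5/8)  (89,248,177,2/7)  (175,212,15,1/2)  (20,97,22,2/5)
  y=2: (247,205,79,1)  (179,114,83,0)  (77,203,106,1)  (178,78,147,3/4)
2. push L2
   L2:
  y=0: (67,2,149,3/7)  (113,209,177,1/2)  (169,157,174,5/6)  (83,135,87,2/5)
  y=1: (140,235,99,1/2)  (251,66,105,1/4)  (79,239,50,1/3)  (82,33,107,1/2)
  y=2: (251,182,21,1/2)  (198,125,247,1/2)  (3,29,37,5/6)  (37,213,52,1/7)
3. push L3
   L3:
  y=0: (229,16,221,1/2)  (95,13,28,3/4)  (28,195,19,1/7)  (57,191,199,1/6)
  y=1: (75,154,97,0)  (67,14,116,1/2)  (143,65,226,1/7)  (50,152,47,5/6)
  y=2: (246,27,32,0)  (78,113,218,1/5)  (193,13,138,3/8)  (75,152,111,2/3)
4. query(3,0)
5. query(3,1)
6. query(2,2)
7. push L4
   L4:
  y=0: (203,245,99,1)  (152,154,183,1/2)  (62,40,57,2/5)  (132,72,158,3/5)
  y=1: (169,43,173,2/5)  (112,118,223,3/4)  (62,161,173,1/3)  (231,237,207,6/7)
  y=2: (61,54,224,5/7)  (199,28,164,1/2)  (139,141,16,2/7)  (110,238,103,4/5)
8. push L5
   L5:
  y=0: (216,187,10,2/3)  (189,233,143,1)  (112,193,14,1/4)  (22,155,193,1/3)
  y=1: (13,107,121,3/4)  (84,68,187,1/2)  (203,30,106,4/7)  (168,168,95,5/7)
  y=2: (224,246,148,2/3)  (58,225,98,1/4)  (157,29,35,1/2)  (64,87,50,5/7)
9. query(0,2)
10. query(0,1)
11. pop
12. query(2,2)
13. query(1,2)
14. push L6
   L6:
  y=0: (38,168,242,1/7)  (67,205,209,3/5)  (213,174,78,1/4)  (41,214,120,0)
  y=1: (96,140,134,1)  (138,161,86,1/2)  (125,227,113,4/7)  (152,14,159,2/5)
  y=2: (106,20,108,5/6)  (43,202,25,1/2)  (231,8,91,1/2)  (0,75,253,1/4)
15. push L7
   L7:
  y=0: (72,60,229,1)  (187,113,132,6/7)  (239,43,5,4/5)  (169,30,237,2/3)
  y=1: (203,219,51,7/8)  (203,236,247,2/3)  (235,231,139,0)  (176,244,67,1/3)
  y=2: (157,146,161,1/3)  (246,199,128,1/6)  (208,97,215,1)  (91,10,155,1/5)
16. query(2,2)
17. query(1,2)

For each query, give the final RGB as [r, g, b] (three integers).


query (3,0) [L1,L2,L3] — begin 0,0,0
L1 α=1/4: [203/4, 12, 87/2]
L2 α=2/5: [1273/20, 306/5, 609/10]
L3 α=1/6: [1501/24, 497/6, 1007/12]
= [63, 83, 84]

(3,1) stack=L1,L2,L3; from [0,0,0]:
+L1 (α=2/5) → [8, 194/5, 44/5]
+L2 (α=1/2) → [45, 359/10, 579/10]
+L3 (α=5/6) → [295/6, 2653/20, 2929/60]
rounded: [49, 133, 49]

at x=2,y=2 over L1,L2,L3:
after L1 α=1: [77, 203, 106]
after L2 α=5/6: [46/3, 58, 97/2]
after L3 α=3/8: [1967/24, 329/8, 1313/16]
= [82, 41, 82]

(0,2) stack=L1,L2,L3,L4,L5; from [0,0,0]:
+L1 (α=1) → [247, 205, 79]
+L2 (α=1/2) → [249, 387/2, 50]
+L3 (α=0) → [249, 387/2, 50]
+L4 (α=5/7) → [803/7, 657/7, 1220/7]
+L5 (α=2/3) → [1313/7, 1367/7, 3292/21]
→ [188, 195, 157]

query (0,1) [L1,L2,L3,L4,L5] — begin 0,0,0
L1 α=5/8: [1205/8, 90, 145/4]
L2 α=1/2: [2325/16, 325/2, 541/8]
L3 α=0: [2325/16, 325/2, 541/8]
L4 α=2/5: [12383/80, 1147/10, 4391/40]
L5 α=3/4: [15503/320, 4357/40, 18911/160]
→ [48, 109, 118]

query (2,2) [L1,L2,L3,L4] — begin 0,0,0
+L1 (α=1) → [77, 203, 106]
+L2 (α=5/6) → [46/3, 58, 97/2]
+L3 (α=3/8) → [1967/24, 329/8, 1313/16]
+L4 (α=2/7) → [16507/168, 3901/56, 1011/16]
→ [98, 70, 63]

query (1,2) [L1,L2,L3,L4] — begin 0,0,0
after L1 α=0: [0, 0, 0]
after L2 α=1/2: [99, 125/2, 247/2]
after L3 α=1/5: [474/5, 363/5, 712/5]
after L4 α=1/2: [1469/10, 503/10, 766/5]
rounded: [147, 50, 153]

(2,2) stack=L1,L2,L3,L4,L6,L7; from [0,0,0]:
after L1 α=1: [77, 203, 106]
after L2 α=5/6: [46/3, 58, 97/2]
after L3 α=3/8: [1967/24, 329/8, 1313/16]
after L4 α=2/7: [16507/168, 3901/56, 1011/16]
after L6 α=1/2: [55315/336, 4349/112, 2467/32]
after L7 α=1: [208, 97, 215]
= [208, 97, 215]

at x=1,y=2 over L1,L2,L3,L4,L6,L7:
after L1 α=0: [0, 0, 0]
after L2 α=1/2: [99, 125/2, 247/2]
after L3 α=1/5: [474/5, 363/5, 712/5]
after L4 α=1/2: [1469/10, 503/10, 766/5]
after L6 α=1/2: [1899/20, 2523/20, 891/10]
after L7 α=1/6: [961/8, 3319/24, 1147/12]
rounded: [120, 138, 96]


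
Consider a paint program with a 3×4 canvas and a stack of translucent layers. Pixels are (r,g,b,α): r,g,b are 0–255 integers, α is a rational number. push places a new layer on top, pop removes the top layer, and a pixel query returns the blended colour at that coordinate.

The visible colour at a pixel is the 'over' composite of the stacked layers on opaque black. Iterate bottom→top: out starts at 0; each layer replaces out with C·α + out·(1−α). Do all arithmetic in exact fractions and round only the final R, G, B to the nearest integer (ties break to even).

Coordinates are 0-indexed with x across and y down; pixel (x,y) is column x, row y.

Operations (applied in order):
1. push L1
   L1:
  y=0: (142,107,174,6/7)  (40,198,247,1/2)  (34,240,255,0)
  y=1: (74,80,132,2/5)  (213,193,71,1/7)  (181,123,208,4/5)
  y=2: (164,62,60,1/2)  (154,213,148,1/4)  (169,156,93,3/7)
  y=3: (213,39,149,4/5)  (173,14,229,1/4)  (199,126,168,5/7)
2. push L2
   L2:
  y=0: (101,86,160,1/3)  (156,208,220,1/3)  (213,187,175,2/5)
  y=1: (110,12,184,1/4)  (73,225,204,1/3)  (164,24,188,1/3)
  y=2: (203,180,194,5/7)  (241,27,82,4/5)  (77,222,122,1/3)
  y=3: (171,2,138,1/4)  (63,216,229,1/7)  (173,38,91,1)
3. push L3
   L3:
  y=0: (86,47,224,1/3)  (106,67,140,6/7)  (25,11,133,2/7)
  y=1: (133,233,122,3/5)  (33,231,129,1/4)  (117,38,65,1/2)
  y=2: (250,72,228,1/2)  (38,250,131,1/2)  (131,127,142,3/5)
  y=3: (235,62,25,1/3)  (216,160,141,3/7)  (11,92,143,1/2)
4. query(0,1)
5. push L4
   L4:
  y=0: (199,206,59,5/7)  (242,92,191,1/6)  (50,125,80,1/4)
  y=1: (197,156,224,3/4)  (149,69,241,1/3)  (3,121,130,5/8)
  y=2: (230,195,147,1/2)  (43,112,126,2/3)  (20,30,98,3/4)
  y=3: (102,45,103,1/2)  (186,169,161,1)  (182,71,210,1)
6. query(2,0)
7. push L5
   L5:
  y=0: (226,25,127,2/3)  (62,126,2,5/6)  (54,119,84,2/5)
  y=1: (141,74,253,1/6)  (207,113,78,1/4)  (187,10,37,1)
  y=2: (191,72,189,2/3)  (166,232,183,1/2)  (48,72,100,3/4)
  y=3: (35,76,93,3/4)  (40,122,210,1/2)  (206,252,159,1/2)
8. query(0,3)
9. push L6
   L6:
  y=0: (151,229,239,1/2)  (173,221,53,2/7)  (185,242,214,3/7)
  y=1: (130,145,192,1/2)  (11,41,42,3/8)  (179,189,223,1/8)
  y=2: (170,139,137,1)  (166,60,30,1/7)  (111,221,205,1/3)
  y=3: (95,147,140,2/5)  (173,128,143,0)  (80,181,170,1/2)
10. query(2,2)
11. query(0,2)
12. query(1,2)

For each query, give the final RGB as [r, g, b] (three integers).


at x=0,y=1 over L1,L2,L3:
L1 α=2/5: [148/5, 32, 264/5]
L2 α=1/4: [497/10, 27, 428/5]
L3 α=3/5: [2492/25, 753/5, 2686/25]
rounded: [100, 151, 107]

(2,0) stack=L1,L2,L3,L4; from [0,0,0]:
+L1 (α=0) → [0, 0, 0]
+L2 (α=2/5) → [426/5, 374/5, 70]
+L3 (α=2/7) → [68, 396/7, 88]
+L4 (α=1/4) → [127/2, 2063/28, 86]
→ [64, 74, 86]

at x=0,y=3 over L1,L2,L3,L4,L5:
L1 α=4/5: [852/5, 156/5, 596/5]
L2 α=1/4: [3411/20, 239/10, 1239/10]
L3 α=1/3: [5761/30, 183/5, 1364/15]
L4 α=1/2: [8821/60, 204/5, 2909/30]
L5 α=3/4: [15121/240, 336/5, 11279/120]
→ [63, 67, 94]

query (2,2) [L1,L2,L3,L4,L5,L6] — begin 0,0,0
+L1 (α=3/7) → [507/7, 468/7, 279/7]
+L2 (α=1/3) → [1553/21, 830/7, 1412/21]
+L3 (α=3/5) → [11359/105, 4327/35, 2354/21]
+L4 (α=3/4) → [17659/420, 7477/140, 2132/21]
+L5 (α=3/4) → [78139/1680, 37717/560, 2108/21]
+L6 (α=1/3) → [171379/2520, 33199/280, 8521/63]
rounded: [68, 119, 135]

at x=0,y=2 over L1,L2,L3,L4,L5,L6:
after L1 α=1/2: [82, 31, 30]
after L2 α=5/7: [1179/7, 962/7, 1030/7]
after L3 α=1/2: [2929/14, 733/7, 1313/7]
after L4 α=1/2: [6149/28, 1049/7, 1171/7]
after L5 α=2/3: [5615/28, 2057/21, 3817/21]
after L6 α=1: [170, 139, 137]
→ [170, 139, 137]

at x=1,y=2 over L1,L2,L3,L4,L5,L6:
L1 α=1/4: [77/2, 213/4, 37]
L2 α=4/5: [401/2, 129/4, 73]
L3 α=1/2: [477/4, 1129/8, 102]
L4 α=2/3: [821/12, 2921/24, 118]
L5 α=1/2: [2813/24, 8489/48, 301/2]
L6 α=1/7: [3477/28, 8969/56, 933/7]
= [124, 160, 133]


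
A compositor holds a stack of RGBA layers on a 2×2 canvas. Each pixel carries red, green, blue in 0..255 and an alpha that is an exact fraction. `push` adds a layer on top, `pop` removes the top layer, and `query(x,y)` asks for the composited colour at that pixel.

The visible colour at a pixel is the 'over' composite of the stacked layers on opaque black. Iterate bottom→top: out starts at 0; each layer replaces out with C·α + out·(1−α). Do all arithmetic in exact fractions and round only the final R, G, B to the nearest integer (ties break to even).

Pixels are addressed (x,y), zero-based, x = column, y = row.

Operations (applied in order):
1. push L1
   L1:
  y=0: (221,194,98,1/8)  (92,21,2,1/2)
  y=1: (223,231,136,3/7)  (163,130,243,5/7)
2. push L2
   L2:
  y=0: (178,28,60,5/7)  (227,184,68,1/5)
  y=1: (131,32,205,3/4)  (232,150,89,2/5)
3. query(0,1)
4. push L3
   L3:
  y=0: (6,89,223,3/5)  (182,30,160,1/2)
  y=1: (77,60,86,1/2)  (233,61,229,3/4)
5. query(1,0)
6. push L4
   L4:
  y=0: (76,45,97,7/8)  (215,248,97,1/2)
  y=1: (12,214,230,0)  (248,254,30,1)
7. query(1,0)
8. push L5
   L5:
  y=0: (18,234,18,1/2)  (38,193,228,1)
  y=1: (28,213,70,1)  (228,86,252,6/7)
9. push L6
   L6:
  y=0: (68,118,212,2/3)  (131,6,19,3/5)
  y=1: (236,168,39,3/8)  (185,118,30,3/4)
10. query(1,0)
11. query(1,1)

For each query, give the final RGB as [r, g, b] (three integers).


query (0,1) [L1,L2] — begin 0,0,0
after L1 α=3/7: [669/7, 99, 408/7]
after L2 α=3/4: [855/7, 195/4, 4713/28]
→ [122, 49, 168]

(1,0) stack=L1,L2,L3; from [0,0,0]:
+L1 (α=1/2) → [46, 21/2, 1]
+L2 (α=1/5) → [411/5, 226/5, 72/5]
+L3 (α=1/2) → [1321/10, 188/5, 436/5]
rounded: [132, 38, 87]

at x=1,y=0 over L1,L2,L3,L4:
L1 α=1/2: [46, 21/2, 1]
L2 α=1/5: [411/5, 226/5, 72/5]
L3 α=1/2: [1321/10, 188/5, 436/5]
L4 α=1/2: [3471/20, 714/5, 921/10]
→ [174, 143, 92]

(1,0) stack=L1,L2,L3,L4,L5,L6; from [0,0,0]:
after L1 α=1/2: [46, 21/2, 1]
after L2 α=1/5: [411/5, 226/5, 72/5]
after L3 α=1/2: [1321/10, 188/5, 436/5]
after L4 α=1/2: [3471/20, 714/5, 921/10]
after L5 α=1: [38, 193, 228]
after L6 α=3/5: [469/5, 404/5, 513/5]
→ [94, 81, 103]

(1,1) stack=L1,L2,L3,L4,L5,L6; from [0,0,0]:
L1 α=5/7: [815/7, 650/7, 1215/7]
L2 α=2/5: [5693/35, 810/7, 4891/35]
L3 α=3/4: [15079/70, 2091/28, 7234/35]
L4 α=1: [248, 254, 30]
L5 α=6/7: [1616/7, 110, 1542/7]
L6 α=3/4: [5501/28, 116, 543/7]
= [196, 116, 78]


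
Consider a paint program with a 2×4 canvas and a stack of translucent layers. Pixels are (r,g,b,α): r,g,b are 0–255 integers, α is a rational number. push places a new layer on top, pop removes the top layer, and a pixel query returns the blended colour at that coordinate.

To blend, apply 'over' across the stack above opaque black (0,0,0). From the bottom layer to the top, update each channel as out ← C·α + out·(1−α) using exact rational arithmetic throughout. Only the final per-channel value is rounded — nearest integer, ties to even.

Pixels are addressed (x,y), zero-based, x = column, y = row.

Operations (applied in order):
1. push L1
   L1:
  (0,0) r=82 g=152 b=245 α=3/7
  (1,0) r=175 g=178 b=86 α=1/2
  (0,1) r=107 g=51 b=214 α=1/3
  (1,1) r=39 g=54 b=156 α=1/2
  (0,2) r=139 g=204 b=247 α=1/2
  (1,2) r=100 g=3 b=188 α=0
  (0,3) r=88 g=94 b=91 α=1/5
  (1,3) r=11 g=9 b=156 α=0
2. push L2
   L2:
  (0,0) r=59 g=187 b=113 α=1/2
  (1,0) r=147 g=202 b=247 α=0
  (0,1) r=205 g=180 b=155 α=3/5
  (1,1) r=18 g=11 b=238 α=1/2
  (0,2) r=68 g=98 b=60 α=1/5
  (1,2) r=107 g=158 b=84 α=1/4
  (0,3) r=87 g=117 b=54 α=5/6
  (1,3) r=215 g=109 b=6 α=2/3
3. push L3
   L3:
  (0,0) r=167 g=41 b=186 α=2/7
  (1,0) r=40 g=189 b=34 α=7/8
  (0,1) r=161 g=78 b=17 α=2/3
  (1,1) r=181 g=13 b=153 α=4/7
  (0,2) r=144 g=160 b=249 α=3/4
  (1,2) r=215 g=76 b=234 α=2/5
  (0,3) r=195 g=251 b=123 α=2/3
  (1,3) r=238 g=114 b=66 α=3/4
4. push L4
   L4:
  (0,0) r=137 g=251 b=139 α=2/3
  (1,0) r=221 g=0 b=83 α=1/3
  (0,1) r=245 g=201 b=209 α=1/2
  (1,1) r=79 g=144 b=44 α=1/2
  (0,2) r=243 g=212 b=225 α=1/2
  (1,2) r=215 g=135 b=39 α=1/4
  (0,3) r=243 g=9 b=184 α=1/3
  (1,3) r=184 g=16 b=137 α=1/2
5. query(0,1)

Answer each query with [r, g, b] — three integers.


at x=0,y=1 over L1,L2,L3,L4:
L1 α=1/3: [107/3, 17, 214/3]
L2 α=3/5: [2059/15, 574/5, 1823/15]
L3 α=2/3: [6889/45, 1354/15, 2333/45]
L4 α=1/2: [8957/45, 4369/30, 5869/45]
= [199, 146, 130]


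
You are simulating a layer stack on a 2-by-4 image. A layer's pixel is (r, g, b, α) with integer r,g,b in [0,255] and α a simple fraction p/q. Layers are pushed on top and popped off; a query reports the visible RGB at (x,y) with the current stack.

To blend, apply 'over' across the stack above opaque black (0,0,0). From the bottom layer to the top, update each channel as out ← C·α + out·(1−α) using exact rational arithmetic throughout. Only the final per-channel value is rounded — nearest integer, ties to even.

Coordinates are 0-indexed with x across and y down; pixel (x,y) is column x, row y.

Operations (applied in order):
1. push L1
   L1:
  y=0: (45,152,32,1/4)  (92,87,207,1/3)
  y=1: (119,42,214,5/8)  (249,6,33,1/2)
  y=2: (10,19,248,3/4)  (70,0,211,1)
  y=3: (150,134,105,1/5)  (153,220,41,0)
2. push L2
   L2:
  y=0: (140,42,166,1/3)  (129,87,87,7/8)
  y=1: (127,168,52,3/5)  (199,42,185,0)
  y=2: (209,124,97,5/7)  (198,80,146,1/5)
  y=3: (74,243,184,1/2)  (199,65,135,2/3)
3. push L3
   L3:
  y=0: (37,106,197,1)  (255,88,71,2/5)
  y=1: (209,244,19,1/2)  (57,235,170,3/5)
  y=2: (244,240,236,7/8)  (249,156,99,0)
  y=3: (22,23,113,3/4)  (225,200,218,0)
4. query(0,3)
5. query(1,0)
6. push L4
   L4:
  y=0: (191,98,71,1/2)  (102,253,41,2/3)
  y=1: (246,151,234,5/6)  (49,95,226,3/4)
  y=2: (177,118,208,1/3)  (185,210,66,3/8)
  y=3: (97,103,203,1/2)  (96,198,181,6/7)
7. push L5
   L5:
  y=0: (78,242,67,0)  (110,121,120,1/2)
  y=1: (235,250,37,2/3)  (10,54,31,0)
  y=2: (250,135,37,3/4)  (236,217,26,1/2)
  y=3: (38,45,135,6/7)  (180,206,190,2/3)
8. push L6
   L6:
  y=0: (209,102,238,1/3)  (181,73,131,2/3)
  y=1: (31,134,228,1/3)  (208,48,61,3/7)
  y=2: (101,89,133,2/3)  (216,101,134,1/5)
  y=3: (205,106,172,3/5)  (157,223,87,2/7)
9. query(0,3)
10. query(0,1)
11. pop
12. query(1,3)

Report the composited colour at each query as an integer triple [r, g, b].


at x=0,y=3 over L1,L2,L3:
after L1 α=1/5: [30, 134/5, 21]
after L2 α=1/2: [52, 1349/10, 205/2]
after L3 α=3/4: [59/2, 2039/40, 883/8]
= [30, 51, 110]

query (1,0) [L1,L2,L3] — begin 0,0,0
+L1 (α=1/3) → [92/3, 29, 69]
+L2 (α=7/8) → [2801/24, 319/4, 339/4]
+L3 (α=2/5) → [6881/40, 1661/20, 317/4]
rounded: [172, 83, 79]

query (0,3) [L1,L2,L3,L4,L5,L6] — begin 0,0,0
+L1 (α=1/5) → [30, 134/5, 21]
+L2 (α=1/2) → [52, 1349/10, 205/2]
+L3 (α=3/4) → [59/2, 2039/40, 883/8]
+L4 (α=1/2) → [253/4, 6159/80, 2507/16]
+L5 (α=6/7) → [1165/28, 27759/560, 15467/112]
+L6 (α=3/5) → [1955/14, 116799/1400, 44363/280]
→ [140, 83, 158]

at x=0,y=1 over L1,L2,L3,L4,L5,L6:
L1 α=5/8: [595/8, 105/4, 535/4]
L2 α=3/5: [2119/20, 1113/10, 847/10]
L3 α=1/2: [6299/40, 3553/20, 1037/20]
L4 α=5/6: [55499/240, 18653/120, 24437/120]
L5 α=2/3: [168299/720, 78653/360, 33317/360]
L6 α=1/3: [179459/1080, 102773/540, 74357/540]
= [166, 190, 138]

at x=1,y=3 over L1,L2,L3,L4,L5:
+L1 (α=0) → [0, 0, 0]
+L2 (α=2/3) → [398/3, 130/3, 90]
+L3 (α=0) → [398/3, 130/3, 90]
+L4 (α=6/7) → [2126/21, 3694/21, 168]
+L5 (α=2/3) → [9686/63, 12346/63, 548/3]
= [154, 196, 183]


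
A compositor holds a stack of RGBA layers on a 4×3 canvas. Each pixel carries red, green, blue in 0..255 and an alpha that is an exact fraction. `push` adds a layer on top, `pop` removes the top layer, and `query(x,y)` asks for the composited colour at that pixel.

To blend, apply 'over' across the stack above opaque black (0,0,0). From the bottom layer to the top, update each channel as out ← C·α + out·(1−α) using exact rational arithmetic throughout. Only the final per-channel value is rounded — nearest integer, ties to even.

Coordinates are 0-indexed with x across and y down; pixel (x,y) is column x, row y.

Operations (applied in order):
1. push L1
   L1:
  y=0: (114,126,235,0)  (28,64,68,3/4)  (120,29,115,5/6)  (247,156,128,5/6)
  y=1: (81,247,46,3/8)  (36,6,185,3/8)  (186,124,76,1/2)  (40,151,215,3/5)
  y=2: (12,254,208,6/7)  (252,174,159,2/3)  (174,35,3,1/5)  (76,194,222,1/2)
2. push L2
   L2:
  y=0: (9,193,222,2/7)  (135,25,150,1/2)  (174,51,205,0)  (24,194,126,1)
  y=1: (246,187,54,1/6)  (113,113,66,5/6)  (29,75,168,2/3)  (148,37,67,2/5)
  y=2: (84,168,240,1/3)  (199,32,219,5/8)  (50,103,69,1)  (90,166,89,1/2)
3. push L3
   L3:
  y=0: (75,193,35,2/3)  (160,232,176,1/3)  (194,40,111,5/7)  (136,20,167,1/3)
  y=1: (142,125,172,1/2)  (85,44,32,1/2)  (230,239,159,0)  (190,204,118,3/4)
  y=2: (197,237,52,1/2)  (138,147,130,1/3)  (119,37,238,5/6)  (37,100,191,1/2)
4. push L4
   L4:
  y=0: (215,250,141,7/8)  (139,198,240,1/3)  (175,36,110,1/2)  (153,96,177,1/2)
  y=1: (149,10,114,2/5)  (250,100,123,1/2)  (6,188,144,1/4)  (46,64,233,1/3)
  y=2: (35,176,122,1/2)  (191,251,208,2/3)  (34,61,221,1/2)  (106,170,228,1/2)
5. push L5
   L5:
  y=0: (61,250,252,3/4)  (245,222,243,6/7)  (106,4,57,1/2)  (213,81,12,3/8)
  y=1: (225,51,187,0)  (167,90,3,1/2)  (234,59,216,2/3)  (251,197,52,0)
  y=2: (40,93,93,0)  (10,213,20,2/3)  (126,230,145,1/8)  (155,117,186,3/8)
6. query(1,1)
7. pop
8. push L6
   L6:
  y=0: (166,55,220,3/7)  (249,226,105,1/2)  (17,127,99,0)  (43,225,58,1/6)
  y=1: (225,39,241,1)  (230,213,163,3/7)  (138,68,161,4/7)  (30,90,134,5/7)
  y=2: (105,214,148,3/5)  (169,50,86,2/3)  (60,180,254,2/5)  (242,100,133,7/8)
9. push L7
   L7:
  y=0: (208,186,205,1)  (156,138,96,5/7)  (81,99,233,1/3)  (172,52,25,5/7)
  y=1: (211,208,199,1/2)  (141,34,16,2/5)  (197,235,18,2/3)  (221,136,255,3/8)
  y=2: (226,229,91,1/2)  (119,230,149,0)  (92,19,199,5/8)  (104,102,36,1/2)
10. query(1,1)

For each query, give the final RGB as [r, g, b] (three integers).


at x=1,y=1 over L1,L2,L3,L4,L5:
L1 α=3/8: [27/2, 9/4, 555/8]
L2 α=5/6: [1157/12, 2269/24, 1065/16]
L3 α=1/2: [2177/24, 3325/48, 1577/32]
L4 α=1/2: [8177/48, 8125/96, 5513/64]
L5 α=1/2: [16193/96, 16765/192, 5705/128]
rounded: [169, 87, 45]

(1,1) stack=L1,L2,L3,L4,L6,L7; from [0,0,0]:
after L1 α=3/8: [27/2, 9/4, 555/8]
after L2 α=5/6: [1157/12, 2269/24, 1065/16]
after L3 α=1/2: [2177/24, 3325/48, 1577/32]
after L4 α=1/2: [8177/48, 8125/96, 5513/64]
after L6 α=3/7: [2351/12, 23461/168, 13337/112]
after L7 α=2/5: [3479/20, 27269/280, 8719/112]
= [174, 97, 78]


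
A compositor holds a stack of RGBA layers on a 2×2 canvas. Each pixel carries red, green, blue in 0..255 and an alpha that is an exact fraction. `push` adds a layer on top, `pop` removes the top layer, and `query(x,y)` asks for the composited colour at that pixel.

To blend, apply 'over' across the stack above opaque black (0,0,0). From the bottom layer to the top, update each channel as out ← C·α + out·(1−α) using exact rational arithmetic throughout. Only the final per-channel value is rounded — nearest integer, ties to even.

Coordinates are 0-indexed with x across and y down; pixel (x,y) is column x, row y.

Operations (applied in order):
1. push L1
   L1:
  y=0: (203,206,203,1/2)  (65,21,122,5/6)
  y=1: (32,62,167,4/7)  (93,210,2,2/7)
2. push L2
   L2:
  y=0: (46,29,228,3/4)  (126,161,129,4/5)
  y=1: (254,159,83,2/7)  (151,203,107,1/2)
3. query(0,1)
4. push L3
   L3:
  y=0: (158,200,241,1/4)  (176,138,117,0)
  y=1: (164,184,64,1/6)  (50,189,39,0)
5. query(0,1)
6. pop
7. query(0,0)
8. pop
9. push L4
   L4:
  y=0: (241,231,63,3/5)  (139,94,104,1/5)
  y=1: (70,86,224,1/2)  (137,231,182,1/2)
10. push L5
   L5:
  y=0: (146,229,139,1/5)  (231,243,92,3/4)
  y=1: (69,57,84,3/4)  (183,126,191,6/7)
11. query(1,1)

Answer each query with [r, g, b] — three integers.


(0,1) stack=L1,L2; from [0,0,0]:
after L1 α=4/7: [128/7, 248/7, 668/7]
after L2 α=2/7: [4196/49, 3466/49, 4502/49]
rounded: [86, 71, 92]

(0,1) stack=L1,L2,L3; from [0,0,0]:
+L1 (α=4/7) → [128/7, 248/7, 668/7]
+L2 (α=2/7) → [4196/49, 3466/49, 4502/49]
+L3 (α=1/6) → [4836/49, 4391/49, 12823/147]
→ [99, 90, 87]

at x=0,y=0 over L1,L2:
+L1 (α=1/2) → [203/2, 103, 203/2]
+L2 (α=3/4) → [479/8, 95/2, 1571/8]
= [60, 48, 196]

(1,1) stack=L1,L4,L5; from [0,0,0]:
L1 α=2/7: [186/7, 60, 4/7]
L4 α=1/2: [1145/14, 291/2, 639/7]
L5 α=6/7: [16517/98, 1803/14, 8661/49]
→ [169, 129, 177]


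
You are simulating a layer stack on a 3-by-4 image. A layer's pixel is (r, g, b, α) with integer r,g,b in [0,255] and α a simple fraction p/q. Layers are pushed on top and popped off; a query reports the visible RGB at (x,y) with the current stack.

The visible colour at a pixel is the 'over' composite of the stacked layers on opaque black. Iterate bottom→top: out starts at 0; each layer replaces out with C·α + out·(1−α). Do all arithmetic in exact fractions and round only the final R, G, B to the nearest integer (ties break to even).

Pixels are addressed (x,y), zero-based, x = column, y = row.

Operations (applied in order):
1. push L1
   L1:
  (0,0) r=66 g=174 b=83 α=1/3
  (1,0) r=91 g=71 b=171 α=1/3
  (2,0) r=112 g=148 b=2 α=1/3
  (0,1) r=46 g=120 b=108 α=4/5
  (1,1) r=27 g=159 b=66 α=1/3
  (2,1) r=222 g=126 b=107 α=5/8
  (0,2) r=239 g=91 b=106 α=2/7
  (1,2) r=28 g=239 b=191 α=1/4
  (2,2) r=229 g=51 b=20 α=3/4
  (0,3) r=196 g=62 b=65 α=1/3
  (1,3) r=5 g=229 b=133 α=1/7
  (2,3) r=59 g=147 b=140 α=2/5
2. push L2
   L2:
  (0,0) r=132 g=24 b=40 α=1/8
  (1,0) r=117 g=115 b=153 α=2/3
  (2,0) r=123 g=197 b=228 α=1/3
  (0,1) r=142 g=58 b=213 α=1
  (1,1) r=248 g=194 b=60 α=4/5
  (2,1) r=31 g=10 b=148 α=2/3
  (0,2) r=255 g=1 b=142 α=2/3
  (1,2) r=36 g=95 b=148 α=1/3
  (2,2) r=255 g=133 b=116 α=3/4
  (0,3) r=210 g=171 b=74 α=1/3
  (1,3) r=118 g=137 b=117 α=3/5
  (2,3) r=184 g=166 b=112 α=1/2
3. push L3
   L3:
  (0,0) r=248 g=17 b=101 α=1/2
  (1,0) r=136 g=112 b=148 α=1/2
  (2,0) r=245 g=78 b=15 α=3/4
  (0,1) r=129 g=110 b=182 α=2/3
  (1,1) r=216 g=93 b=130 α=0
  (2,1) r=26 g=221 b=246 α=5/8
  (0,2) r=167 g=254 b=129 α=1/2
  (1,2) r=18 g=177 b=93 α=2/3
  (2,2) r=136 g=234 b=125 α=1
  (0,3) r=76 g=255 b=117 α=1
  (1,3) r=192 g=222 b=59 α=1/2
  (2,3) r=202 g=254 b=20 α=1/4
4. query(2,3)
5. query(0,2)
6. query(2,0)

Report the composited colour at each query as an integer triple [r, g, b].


(2,3) stack=L1,L2,L3; from [0,0,0]:
after L1 α=2/5: [118/5, 294/5, 56]
after L2 α=1/2: [519/5, 562/5, 84]
after L3 α=1/4: [2567/20, 739/5, 68]
→ [128, 148, 68]

at x=0,y=2 over L1,L2,L3:
L1 α=2/7: [478/7, 26, 212/7]
L2 α=2/3: [4048/21, 28/3, 2200/21]
L3 α=1/2: [7555/42, 395/3, 4909/42]
= [180, 132, 117]

at x=2,y=0 over L1,L2,L3:
after L1 α=1/3: [112/3, 148/3, 2/3]
after L2 α=1/3: [593/9, 887/9, 688/9]
after L3 α=3/4: [1802/9, 2993/36, 1093/36]
= [200, 83, 30]


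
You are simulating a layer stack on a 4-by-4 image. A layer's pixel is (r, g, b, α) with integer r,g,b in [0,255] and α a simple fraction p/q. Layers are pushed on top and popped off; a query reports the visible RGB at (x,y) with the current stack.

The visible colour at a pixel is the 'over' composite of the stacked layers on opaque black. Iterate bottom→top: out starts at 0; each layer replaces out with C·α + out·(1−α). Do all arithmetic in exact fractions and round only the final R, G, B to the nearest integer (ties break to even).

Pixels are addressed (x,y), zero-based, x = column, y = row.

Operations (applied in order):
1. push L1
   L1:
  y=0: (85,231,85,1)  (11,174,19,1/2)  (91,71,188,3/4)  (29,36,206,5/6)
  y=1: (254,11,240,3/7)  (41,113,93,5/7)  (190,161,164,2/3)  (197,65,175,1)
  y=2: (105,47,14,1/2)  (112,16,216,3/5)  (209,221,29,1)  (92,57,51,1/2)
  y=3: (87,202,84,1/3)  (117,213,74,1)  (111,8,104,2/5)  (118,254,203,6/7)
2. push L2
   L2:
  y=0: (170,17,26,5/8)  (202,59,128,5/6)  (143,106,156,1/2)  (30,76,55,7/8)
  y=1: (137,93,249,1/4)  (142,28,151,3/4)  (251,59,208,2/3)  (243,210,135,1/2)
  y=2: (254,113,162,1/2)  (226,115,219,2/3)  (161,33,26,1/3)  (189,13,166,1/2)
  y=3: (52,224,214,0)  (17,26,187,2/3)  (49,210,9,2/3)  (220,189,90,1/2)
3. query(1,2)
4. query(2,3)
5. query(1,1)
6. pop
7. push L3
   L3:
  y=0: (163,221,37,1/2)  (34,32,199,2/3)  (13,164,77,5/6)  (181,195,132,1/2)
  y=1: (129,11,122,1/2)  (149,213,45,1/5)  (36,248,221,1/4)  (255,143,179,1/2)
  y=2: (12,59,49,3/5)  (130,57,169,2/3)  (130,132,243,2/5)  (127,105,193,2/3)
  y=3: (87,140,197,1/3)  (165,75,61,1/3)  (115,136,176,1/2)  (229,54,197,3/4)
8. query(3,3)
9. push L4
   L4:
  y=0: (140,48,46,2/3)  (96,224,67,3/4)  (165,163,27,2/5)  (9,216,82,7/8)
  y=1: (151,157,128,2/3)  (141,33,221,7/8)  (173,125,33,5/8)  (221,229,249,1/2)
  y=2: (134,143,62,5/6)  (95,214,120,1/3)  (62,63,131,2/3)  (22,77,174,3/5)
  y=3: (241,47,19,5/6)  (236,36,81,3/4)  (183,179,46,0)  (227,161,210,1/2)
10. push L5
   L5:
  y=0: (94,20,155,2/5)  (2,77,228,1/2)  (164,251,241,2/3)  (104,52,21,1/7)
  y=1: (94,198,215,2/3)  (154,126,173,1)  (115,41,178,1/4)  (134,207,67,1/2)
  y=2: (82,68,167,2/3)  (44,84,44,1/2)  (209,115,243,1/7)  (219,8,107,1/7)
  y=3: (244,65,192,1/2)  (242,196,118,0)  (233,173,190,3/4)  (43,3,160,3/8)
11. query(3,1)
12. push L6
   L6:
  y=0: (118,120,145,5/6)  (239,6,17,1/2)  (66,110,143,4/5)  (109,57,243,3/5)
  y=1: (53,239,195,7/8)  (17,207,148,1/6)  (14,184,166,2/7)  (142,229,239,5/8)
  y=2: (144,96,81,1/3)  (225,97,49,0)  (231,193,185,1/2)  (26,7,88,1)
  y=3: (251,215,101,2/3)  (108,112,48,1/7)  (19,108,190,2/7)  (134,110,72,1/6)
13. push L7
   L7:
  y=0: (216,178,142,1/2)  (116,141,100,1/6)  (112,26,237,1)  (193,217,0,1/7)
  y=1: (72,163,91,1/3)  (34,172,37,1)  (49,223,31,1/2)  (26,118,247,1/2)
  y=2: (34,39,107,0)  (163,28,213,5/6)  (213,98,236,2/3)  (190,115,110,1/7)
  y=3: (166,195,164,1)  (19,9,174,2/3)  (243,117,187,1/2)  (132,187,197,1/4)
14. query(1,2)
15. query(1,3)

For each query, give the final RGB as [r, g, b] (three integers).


query (1,2) [L1,L2] — begin 0,0,0
L1 α=3/5: [336/5, 48/5, 648/5]
L2 α=2/3: [2596/15, 1198/15, 946/5]
= [173, 80, 189]

query (2,3) [L1,L2] — begin 0,0,0
after L1 α=2/5: [222/5, 16/5, 208/5]
after L2 α=2/3: [712/15, 2116/15, 298/15]
→ [47, 141, 20]

query (1,1) [L1,L2] — begin 0,0,0
+L1 (α=5/7) → [205/7, 565/7, 465/7]
+L2 (α=3/4) → [3187/28, 1153/28, 909/7]
→ [114, 41, 130]

query (3,3) [L1,L3] — begin 0,0,0
+L1 (α=6/7) → [708/7, 1524/7, 174]
+L3 (α=3/4) → [5517/28, 1329/14, 765/4]
= [197, 95, 191]

at x=3,y=1 over L1,L3,L4,L5:
+L1 (α=1) → [197, 65, 175]
+L3 (α=1/2) → [226, 104, 177]
+L4 (α=1/2) → [447/2, 333/2, 213]
+L5 (α=1/2) → [715/4, 747/4, 140]
→ [179, 187, 140]

query (1,2) [L1,L3,L4,L5,L6,L7] — begin 0,0,0
+L1 (α=3/5) → [336/5, 48/5, 648/5]
+L3 (α=2/3) → [1636/15, 206/5, 2338/15]
+L4 (α=1/3) → [4697/45, 494/5, 6476/45]
+L5 (α=1/2) → [6677/90, 457/5, 4228/45]
+L6 (α=0) → [6677/90, 457/5, 4228/45]
+L7 (α=5/6) → [80027/540, 1157/30, 52153/270]
→ [148, 39, 193]

at x=1,y=3 over L1,L3,L4,L5,L6,L7:
L1 α=1: [117, 213, 74]
L3 α=1/3: [133, 167, 209/3]
L4 α=3/4: [841/4, 275/4, 469/6]
L5 α=0: [841/4, 275/4, 469/6]
L6 α=1/7: [2739/14, 1049/14, 517/7]
L7 α=2/3: [3271/42, 1301/42, 2953/21]
rounded: [78, 31, 141]


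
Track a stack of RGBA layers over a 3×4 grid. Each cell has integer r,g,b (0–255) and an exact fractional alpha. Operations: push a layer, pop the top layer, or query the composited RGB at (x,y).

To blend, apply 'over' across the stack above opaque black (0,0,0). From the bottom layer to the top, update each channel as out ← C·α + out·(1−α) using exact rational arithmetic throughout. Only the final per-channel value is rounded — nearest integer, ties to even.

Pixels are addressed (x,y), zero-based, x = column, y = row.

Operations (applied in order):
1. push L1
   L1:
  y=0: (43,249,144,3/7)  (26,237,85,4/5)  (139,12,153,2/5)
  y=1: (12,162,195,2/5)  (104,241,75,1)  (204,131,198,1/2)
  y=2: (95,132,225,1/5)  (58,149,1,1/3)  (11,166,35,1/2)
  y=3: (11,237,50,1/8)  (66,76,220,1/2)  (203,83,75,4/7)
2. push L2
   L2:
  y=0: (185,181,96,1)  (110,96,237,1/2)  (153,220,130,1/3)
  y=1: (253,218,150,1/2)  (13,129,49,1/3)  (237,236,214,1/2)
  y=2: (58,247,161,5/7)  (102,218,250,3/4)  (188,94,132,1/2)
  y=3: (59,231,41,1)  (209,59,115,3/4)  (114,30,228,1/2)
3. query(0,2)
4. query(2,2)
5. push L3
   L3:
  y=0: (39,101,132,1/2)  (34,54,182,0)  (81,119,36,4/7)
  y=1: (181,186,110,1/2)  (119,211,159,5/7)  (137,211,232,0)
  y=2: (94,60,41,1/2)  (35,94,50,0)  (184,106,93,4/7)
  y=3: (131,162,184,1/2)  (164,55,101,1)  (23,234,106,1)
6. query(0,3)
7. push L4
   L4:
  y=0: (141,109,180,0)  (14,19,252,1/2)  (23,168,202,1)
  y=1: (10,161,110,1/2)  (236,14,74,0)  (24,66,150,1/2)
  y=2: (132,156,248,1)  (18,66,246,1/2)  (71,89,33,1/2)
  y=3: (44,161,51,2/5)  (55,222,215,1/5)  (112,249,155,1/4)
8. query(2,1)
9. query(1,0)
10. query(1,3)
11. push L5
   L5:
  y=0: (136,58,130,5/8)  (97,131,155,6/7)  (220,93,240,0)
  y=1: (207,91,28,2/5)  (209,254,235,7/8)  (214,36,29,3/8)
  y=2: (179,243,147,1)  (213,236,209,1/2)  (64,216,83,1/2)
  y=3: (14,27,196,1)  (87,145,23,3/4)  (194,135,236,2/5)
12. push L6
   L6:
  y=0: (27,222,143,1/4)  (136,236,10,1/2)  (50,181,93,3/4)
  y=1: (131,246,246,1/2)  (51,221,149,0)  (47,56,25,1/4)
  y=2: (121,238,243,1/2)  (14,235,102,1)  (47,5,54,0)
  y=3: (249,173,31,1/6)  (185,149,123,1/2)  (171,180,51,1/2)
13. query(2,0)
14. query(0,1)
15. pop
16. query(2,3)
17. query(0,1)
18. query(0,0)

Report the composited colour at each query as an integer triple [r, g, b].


query (0,2) [L1,L2] — begin 0,0,0
+L1 (α=1/5) → [19, 132/5, 45]
+L2 (α=5/7) → [328/7, 6439/35, 895/7]
rounded: [47, 184, 128]

query (2,2) [L1,L2] — begin 0,0,0
+L1 (α=1/2) → [11/2, 83, 35/2]
+L2 (α=1/2) → [387/4, 177/2, 299/4]
→ [97, 88, 75]

(0,3) stack=L1,L2,L3; from [0,0,0]:
L1 α=1/8: [11/8, 237/8, 25/4]
L2 α=1: [59, 231, 41]
L3 α=1/2: [95, 393/2, 225/2]
rounded: [95, 196, 112]

(2,1) stack=L1,L2,L3,L4; from [0,0,0]:
L1 α=1/2: [102, 131/2, 99]
L2 α=1/2: [339/2, 603/4, 313/2]
L3 α=0: [339/2, 603/4, 313/2]
L4 α=1/2: [387/4, 867/8, 613/4]
→ [97, 108, 153]

query (1,0) [L1,L2,L3,L4] — begin 0,0,0
L1 α=4/5: [104/5, 948/5, 68]
L2 α=1/2: [327/5, 714/5, 305/2]
L3 α=0: [327/5, 714/5, 305/2]
L4 α=1/2: [397/10, 809/10, 809/4]
rounded: [40, 81, 202]

at x=1,y=3 over L1,L2,L3,L4:
L1 α=1/2: [33, 38, 110]
L2 α=3/4: [165, 215/4, 455/4]
L3 α=1: [164, 55, 101]
L4 α=1/5: [711/5, 442/5, 619/5]
→ [142, 88, 124]

at x=2,y=0 over L1,L2,L3,L4,L5,L6:
L1 α=2/5: [278/5, 24/5, 306/5]
L2 α=1/3: [1321/15, 1148/15, 1262/15]
L3 α=4/7: [2941/35, 504/5, 1982/35]
L4 α=1: [23, 168, 202]
L5 α=0: [23, 168, 202]
L6 α=3/4: [173/4, 711/4, 481/4]
→ [43, 178, 120]

(0,1) stack=L1,L2,L3,L4,L5,L6; from [0,0,0]:
L1 α=2/5: [24/5, 324/5, 78]
L2 α=1/2: [1289/10, 707/5, 114]
L3 α=1/2: [3099/20, 1637/10, 112]
L4 α=1/2: [3299/40, 3247/20, 111]
L5 α=2/5: [26457/200, 13381/100, 389/5]
L6 α=1/2: [52657/400, 37981/200, 1619/10]
rounded: [132, 190, 162]

at x=2,y=3 over L1,L2,L3,L4,L5:
after L1 α=4/7: [116, 332/7, 300/7]
after L2 α=1/2: [115, 271/7, 948/7]
after L3 α=1: [23, 234, 106]
after L4 α=1/4: [181/4, 951/4, 473/4]
after L5 α=2/5: [419/4, 3933/20, 3307/20]
→ [105, 197, 165]

at x=0,y=1 over L1,L2,L3,L4,L5:
L1 α=2/5: [24/5, 324/5, 78]
L2 α=1/2: [1289/10, 707/5, 114]
L3 α=1/2: [3099/20, 1637/10, 112]
L4 α=1/2: [3299/40, 3247/20, 111]
L5 α=2/5: [26457/200, 13381/100, 389/5]
→ [132, 134, 78]

query (0,0) [L1,L2,L3,L4,L5] — begin 0,0,0
after L1 α=3/7: [129/7, 747/7, 432/7]
after L2 α=1: [185, 181, 96]
after L3 α=1/2: [112, 141, 114]
after L4 α=0: [112, 141, 114]
after L5 α=5/8: [127, 713/8, 124]
rounded: [127, 89, 124]


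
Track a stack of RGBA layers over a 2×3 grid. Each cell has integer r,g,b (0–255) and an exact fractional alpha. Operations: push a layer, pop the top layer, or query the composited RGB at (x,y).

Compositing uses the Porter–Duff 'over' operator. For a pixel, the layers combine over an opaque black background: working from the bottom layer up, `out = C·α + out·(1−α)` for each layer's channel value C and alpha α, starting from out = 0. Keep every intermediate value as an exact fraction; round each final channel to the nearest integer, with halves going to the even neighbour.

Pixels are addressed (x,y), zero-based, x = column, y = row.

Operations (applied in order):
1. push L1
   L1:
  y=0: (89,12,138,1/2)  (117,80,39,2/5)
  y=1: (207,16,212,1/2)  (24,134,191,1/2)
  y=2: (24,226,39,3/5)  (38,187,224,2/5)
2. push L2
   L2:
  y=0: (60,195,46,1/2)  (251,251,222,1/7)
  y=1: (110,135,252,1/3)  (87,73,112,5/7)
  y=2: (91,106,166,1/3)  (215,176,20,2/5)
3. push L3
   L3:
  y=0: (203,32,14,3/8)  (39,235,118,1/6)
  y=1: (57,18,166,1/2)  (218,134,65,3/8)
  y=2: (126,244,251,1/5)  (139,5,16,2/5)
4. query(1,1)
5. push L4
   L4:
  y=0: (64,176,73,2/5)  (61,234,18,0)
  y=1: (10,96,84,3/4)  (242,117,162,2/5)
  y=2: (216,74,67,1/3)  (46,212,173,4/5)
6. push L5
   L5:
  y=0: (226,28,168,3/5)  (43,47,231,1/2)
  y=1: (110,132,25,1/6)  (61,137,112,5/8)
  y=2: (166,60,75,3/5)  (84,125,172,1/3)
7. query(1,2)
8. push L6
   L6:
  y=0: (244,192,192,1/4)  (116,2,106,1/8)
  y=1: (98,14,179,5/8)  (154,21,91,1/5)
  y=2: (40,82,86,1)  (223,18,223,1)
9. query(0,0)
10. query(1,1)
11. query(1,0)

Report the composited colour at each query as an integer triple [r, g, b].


at x=1,y=1 over L1,L2,L3:
after L1 α=1/2: [12, 67, 191/2]
after L2 α=5/7: [459/7, 499/7, 751/7]
after L3 α=3/8: [6873/56, 5309/56, 640/7]
rounded: [123, 95, 91]

(1,2) stack=L1,L2,L3,L4,L5; from [0,0,0]:
+L1 (α=2/5) → [76/5, 374/5, 448/5]
+L2 (α=2/5) → [2378/25, 2882/25, 1544/25]
+L3 (α=2/5) → [14084/125, 8896/125, 5432/125]
+L4 (α=4/5) → [37084/625, 114896/625, 91932/625]
+L5 (α=1/3) → [126668/1875, 102639/625, 291364/1875]
rounded: [68, 164, 155]

query (0,0) [L1,L2,L3,L4,L5,L6] — begin 0,0,0
after L1 α=1/2: [89/2, 6, 69]
after L2 α=1/2: [209/4, 201/2, 115/2]
after L3 α=3/8: [3481/32, 1197/16, 659/16]
after L4 α=2/5: [14539/160, 9223/80, 4313/80]
after L5 α=3/5: [68779/400, 12583/200, 24473/200]
after L6 α=1/4: [303937/1600, 76149/800, 111819/800]
rounded: [190, 95, 140]

at x=1,y=1 over L1,L2,L3,L4,L5,L6:
L1 α=1/2: [12, 67, 191/2]
L2 α=5/7: [459/7, 499/7, 751/7]
L3 α=3/8: [6873/56, 5309/56, 640/7]
L4 α=2/5: [47723/280, 29031/280, 4188/35]
L5 α=5/8: [228569/2240, 278893/2240, 8041/70]
L6 α=1/5: [314809/2800, 290653/2800, 19267/175]
rounded: [112, 104, 110]

at x=1,y=0 over L1,L2,L3,L4,L5,L6:
L1 α=2/5: [234/5, 32, 78/5]
L2 α=1/7: [2659/35, 443/7, 1578/35]
L3 α=1/6: [1466/21, 1930/21, 1202/21]
L4 α=0: [1466/21, 1930/21, 1202/21]
L5 α=1/2: [2369/42, 2917/42, 6053/42]
L6 α=1/8: [3065/48, 2929/48, 6689/48]
→ [64, 61, 139]


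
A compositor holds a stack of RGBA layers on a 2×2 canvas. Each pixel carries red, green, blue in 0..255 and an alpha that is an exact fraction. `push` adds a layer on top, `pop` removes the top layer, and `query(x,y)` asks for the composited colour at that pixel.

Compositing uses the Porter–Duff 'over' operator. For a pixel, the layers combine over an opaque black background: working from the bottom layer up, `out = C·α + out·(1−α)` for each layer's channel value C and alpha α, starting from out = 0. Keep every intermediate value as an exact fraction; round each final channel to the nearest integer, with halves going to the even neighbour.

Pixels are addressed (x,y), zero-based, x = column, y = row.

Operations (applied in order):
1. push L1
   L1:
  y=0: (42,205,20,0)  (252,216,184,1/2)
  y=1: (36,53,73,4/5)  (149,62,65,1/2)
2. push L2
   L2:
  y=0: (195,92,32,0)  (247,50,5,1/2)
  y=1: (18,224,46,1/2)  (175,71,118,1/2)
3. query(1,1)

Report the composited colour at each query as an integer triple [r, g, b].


query (1,1) [L1,L2] — begin 0,0,0
+L1 (α=1/2) → [149/2, 31, 65/2]
+L2 (α=1/2) → [499/4, 51, 301/4]
→ [125, 51, 75]


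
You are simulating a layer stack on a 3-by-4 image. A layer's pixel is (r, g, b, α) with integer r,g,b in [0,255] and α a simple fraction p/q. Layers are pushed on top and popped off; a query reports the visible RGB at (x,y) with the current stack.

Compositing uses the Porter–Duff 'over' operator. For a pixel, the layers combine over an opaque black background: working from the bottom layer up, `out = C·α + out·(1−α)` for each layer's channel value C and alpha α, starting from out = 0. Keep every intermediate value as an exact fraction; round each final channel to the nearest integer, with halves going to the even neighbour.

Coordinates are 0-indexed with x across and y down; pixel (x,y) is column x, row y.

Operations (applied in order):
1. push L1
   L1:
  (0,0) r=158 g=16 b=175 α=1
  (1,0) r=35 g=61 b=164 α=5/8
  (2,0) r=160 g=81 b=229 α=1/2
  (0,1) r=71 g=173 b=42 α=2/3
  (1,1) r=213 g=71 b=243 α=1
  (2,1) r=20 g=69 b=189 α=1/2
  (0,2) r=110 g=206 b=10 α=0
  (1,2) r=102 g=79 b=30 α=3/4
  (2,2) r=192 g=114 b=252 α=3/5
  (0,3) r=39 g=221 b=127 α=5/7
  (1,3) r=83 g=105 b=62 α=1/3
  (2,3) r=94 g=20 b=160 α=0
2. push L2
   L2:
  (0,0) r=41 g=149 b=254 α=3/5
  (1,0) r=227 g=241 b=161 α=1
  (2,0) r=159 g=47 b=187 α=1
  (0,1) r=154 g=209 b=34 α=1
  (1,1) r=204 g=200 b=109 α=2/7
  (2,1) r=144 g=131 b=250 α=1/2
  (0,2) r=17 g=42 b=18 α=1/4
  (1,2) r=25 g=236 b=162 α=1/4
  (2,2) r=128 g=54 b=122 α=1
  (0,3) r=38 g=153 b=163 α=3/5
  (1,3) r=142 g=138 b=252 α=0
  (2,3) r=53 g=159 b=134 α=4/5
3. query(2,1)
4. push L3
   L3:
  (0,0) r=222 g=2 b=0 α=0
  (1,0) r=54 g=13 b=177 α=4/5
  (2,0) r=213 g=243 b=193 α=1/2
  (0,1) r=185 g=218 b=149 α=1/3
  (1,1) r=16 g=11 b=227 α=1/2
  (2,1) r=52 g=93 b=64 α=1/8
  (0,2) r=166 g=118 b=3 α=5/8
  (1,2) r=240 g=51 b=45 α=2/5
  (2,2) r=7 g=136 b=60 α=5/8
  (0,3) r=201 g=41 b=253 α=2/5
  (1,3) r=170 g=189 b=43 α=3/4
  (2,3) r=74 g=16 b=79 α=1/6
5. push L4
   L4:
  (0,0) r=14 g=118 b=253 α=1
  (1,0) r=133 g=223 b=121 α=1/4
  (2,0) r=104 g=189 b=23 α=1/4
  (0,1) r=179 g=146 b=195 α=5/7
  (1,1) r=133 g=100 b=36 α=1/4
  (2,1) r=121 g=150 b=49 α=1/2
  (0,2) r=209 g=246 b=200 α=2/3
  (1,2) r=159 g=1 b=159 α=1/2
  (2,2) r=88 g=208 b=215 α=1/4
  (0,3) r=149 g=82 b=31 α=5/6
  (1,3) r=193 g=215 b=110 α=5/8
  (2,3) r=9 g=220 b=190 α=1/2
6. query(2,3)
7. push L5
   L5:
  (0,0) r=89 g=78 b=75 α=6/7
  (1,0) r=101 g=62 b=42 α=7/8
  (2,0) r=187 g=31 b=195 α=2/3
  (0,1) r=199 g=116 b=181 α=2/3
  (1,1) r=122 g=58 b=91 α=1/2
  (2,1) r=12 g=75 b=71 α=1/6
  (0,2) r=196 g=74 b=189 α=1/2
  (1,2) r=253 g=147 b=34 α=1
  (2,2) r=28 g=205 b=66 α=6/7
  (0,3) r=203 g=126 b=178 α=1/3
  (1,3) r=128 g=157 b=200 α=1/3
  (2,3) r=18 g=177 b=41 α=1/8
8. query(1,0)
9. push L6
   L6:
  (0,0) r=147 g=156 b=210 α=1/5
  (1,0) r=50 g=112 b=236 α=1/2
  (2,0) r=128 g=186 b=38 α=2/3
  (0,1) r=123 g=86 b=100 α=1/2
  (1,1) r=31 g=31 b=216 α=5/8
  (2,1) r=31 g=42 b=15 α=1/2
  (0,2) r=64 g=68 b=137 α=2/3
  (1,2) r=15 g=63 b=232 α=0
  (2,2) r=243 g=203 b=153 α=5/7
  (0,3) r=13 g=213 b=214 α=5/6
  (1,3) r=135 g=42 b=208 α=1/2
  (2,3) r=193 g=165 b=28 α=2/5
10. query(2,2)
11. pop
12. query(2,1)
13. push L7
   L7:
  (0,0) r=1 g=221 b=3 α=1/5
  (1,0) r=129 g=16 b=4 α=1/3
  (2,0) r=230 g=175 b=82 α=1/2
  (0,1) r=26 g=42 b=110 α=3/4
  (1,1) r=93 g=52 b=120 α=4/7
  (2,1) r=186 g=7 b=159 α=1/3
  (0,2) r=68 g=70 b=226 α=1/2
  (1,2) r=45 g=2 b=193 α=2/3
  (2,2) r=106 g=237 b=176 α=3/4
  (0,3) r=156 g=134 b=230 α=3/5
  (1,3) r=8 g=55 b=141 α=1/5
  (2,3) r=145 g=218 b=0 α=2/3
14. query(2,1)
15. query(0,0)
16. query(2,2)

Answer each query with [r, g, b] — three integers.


query (2,1) [L1,L2] — begin 0,0,0
after L1 α=1/2: [10, 69/2, 189/2]
after L2 α=1/2: [77, 331/4, 689/4]
= [77, 83, 172]

(2,3) stack=L1,L2,L3,L4; from [0,0,0]:
after L1 α=0: [0, 0, 0]
after L2 α=4/5: [212/5, 636/5, 536/5]
after L3 α=1/6: [143/3, 326/3, 205/2]
after L4 α=1/2: [85/3, 493/3, 585/4]
= [28, 164, 146]

at x=1,y=0 over L1,L2,L3,L4,L5:
+L1 (α=5/8) → [175/8, 305/8, 205/2]
+L2 (α=1) → [227, 241, 161]
+L3 (α=4/5) → [443/5, 293/5, 869/5]
+L4 (α=1/4) → [997/10, 997/10, 803/5]
+L5 (α=7/8) → [8067/80, 5337/80, 2273/40]
= [101, 67, 57]

(2,2) stack=L1,L2,L3,L4,L5,L6; from [0,0,0]:
after L1 α=3/5: [576/5, 342/5, 756/5]
after L2 α=1: [128, 54, 122]
after L3 α=5/8: [419/8, 421/4, 333/4]
after L4 α=1/4: [1961/32, 2095/16, 1859/16]
after L5 α=6/7: [7337/224, 21775/112, 8195/112]
after L6 α=5/7: [143417/784, 78615/392, 51035/392]
→ [183, 201, 130]

(2,1) stack=L1,L2,L3,L4,L5; from [0,0,0]:
after L1 α=1/2: [10, 69/2, 189/2]
after L2 α=1/2: [77, 331/4, 689/4]
after L3 α=1/8: [591/8, 2689/32, 5079/32]
after L4 α=1/2: [1559/16, 7489/64, 6647/64]
after L5 α=1/6: [7987/96, 42245/384, 12593/128]
→ [83, 110, 98]

(2,1) stack=L1,L2,L3,L4,L5,L7; from [0,0,0]:
+L1 (α=1/2) → [10, 69/2, 189/2]
+L2 (α=1/2) → [77, 331/4, 689/4]
+L3 (α=1/8) → [591/8, 2689/32, 5079/32]
+L4 (α=1/2) → [1559/16, 7489/64, 6647/64]
+L5 (α=1/6) → [7987/96, 42245/384, 12593/128]
+L7 (α=1/3) → [16915/144, 43589/576, 22769/192]
= [117, 76, 119]

at x=0,y=0 over L1,L2,L3,L4,L5,L7:
+L1 (α=1) → [158, 16, 175]
+L2 (α=3/5) → [439/5, 479/5, 1112/5]
+L3 (α=0) → [439/5, 479/5, 1112/5]
+L4 (α=1) → [14, 118, 253]
+L5 (α=6/7) → [548/7, 586/7, 703/7]
+L7 (α=1/5) → [2199/35, 3891/35, 2833/35]
= [63, 111, 81]

query (2,2) [L1,L2,L3,L4,L5,L7] — begin 0,0,0
+L1 (α=3/5) → [576/5, 342/5, 756/5]
+L2 (α=1) → [128, 54, 122]
+L3 (α=5/8) → [419/8, 421/4, 333/4]
+L4 (α=1/4) → [1961/32, 2095/16, 1859/16]
+L5 (α=6/7) → [7337/224, 21775/112, 8195/112]
+L7 (α=3/4) → [78569/896, 101407/448, 67331/448]
rounded: [88, 226, 150]
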